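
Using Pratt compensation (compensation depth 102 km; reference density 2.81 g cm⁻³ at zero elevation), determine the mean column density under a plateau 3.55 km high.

2.72 g cm⁻³

Pratt balance: ρ_ref D = ρ (D + h).
ρ = ρ_ref D/(D + h) = 2.81 × 102 km/(102 km + 3.55 km) = 2.72 g cm⁻³.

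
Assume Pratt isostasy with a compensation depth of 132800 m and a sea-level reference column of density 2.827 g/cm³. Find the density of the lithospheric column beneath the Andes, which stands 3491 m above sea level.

Pratt balance: ρ_ref D = ρ (D + h).
ρ = ρ_ref D/(D + h) = 2.827 × 132800 m/(132800 m + 3491 m) = 2.75 g/cm³.

2.75 g/cm³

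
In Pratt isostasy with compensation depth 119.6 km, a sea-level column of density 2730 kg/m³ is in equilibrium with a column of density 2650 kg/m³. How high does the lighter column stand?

3.61 km

ρ_ref D = ρ (D + h) → h = D (ρ_ref − ρ)/ρ.
h = 119.6 km × (2730 − 2650)/2650 = 3.61 km.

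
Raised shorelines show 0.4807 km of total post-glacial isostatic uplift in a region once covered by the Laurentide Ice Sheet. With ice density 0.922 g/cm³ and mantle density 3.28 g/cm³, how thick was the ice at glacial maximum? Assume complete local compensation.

1.71 km

u = t ρ_ice/ρ_m → t = u ρ_m/ρ_ice = 0.4807 km × 3.28/0.922 = 1.71 km.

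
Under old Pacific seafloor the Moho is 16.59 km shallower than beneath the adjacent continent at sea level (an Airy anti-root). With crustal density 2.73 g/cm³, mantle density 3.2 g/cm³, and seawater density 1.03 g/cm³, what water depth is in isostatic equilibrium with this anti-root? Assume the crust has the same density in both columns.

4.59 km

Replacing a thickness d of crust by seawater at the top must be balanced by replacing crust with mantle at the base: d (ρ_c − ρ_w) = a (ρ_m − ρ_c).
d = a (ρ_m − ρ_c)/(ρ_c − ρ_w) = 16.59 km × 0.47/1.7 = 4.59 km.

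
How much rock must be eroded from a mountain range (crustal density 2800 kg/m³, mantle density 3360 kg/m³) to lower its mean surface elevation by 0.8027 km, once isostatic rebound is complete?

4.82 km

Net drop Δ = e − u = e − e ρ_c/ρ_m = e (ρ_m − ρ_c)/ρ_m.
e = Δ ρ_m/(ρ_m − ρ_c) = 0.8027 km × 3360/560 = 4.82 km.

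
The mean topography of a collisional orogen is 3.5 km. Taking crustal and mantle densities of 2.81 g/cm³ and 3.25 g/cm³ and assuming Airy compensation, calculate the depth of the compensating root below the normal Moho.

22.4 km

For local isostatic compensation: the weight of the topography is balanced by the buoyancy of the root, ρ_c h = (ρ_m − ρ_c) r.
r = h · ρ_c / (ρ_m − ρ_c) = 3.5 km × 2.81 / (3.25 − 2.81) = 22.4 km.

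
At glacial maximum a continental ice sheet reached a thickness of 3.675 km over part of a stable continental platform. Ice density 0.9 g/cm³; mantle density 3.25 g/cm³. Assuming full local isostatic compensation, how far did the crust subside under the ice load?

1.02 km

For local isostatic compensation: the ice load ρ_ice t is balanced by mantle displaced below, ρ_m s.
s = t ρ_ice / ρ_m = 3.675 km × 0.9/3.25 = 1.02 km.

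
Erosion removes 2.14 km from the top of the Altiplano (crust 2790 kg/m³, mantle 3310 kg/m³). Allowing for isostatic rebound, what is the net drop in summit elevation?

0.336 km

Rebound u = e ρ_c/ρ_m = 2.14 km × 2790/3310 = 1.804 km.
Net surface drop = e − u = 2.14 km − 1.804 km = e (ρ_m − ρ_c)/ρ_m = 0.336 km.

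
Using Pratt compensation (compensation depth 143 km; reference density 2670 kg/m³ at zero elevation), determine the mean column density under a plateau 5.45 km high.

2570 kg/m³

Pratt balance: ρ_ref D = ρ (D + h).
ρ = ρ_ref D/(D + h) = 2670 × 143 km/(143 km + 5.45 km) = 2570 kg/m³.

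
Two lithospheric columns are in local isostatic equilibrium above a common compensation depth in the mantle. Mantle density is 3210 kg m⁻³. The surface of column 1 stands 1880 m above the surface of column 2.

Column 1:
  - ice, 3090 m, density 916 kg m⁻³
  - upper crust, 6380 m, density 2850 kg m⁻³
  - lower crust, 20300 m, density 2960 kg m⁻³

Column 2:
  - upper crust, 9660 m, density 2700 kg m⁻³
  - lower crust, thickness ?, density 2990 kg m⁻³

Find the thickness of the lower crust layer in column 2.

Take the compensation level at the base of the deeper column (depth z_c below the surface of column 1) and equate Σ ρ_i t_i down to z_c; mantle fills any gap and the z_c terms cancel.
Column 1: 3090×916 + 6380×2850 + 20300×2960 + (z_c − 29770)×3210
Column 2: 1880×0 + 9660×2700 + x×2990 + (z_c − 1880 − 9660 − x)×3210
The z_c×3210 term appears on both sides and cancels. Collect the known terms of each column as K = Σ(ρt)_known − 3210 × (depth of known layers): K_1 = 81101440 − 3210×29770 = −14460260; K_2 = 26082000 − 3210×(1880 + 9660) = −10961400.
Balance: K_1 = K_2 − x×(3210 − 2990), so x = (K_2 − K_1)/(3210 − 2990) = 3498860/220 = 15900 m.

15900 m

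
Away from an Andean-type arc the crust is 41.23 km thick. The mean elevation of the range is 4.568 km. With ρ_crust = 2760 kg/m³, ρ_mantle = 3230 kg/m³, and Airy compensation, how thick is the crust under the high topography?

72.6 km

Root depth r = h ρ_c / (ρ_m − ρ_c) = 4.568 km × 2760 / 470 = 26.82 km.
Total thickness = T + h + r = 41.23 km + 4.568 km + 26.82 km = 72.6 km.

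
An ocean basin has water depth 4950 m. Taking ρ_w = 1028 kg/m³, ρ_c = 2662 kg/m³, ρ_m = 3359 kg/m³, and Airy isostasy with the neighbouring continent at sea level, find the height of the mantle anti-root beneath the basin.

For local isostatic compensation: replacing crust with seawater at the top is compensated by replacing crust with mantle at the base: d (ρ_c − ρ_w) = a (ρ_m − ρ_c).
a = d (ρ_c − ρ_w)/(ρ_m − ρ_c) = 4950 m × 1634/697 = 11600 m.

11600 m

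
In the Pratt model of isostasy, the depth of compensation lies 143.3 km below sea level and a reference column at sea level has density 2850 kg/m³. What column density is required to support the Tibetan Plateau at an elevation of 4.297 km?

2770 kg/m³

Pratt balance: ρ_ref D = ρ (D + h).
ρ = ρ_ref D/(D + h) = 2850 × 143.3 km/(143.3 km + 4.297 km) = 2770 kg/m³.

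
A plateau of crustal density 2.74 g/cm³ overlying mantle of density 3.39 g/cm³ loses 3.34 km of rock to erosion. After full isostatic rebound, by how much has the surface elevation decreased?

Rebound u = e ρ_c/ρ_m = 3.34 km × 2.74/3.39 = 2.7 km.
Net surface drop = e − u = 3.34 km − 2.7 km = e (ρ_m − ρ_c)/ρ_m = 0.64 km.

0.64 km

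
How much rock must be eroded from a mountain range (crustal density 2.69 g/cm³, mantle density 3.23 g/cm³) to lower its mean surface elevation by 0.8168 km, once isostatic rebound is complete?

Net drop Δ = e − u = e − e ρ_c/ρ_m = e (ρ_m − ρ_c)/ρ_m.
e = Δ ρ_m/(ρ_m − ρ_c) = 0.8168 km × 3.23/0.54 = 4.89 km.

4.89 km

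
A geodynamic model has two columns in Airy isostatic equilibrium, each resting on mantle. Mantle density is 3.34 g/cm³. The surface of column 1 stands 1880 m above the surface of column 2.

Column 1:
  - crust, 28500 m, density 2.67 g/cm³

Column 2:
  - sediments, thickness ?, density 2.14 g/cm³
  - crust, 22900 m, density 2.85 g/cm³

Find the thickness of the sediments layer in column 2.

Take the compensation level at the base of the deeper column (depth z_c below the surface of column 1) and equate Σ ρ_i t_i down to z_c; mantle fills any gap and the z_c terms cancel.
Column 1: 28500×2.67 + (z_c − 28500)×3.34
Column 2: 1880×0 + x×2.14 + 22900×2.85 + (z_c − 1880 − 22900 − x)×3.34
The z_c×3.34 term appears on both sides and cancels. Collect the known terms of each column as K = Σ(ρt)_known − 3.34 × (depth of known layers): K_1 = 76095 − 3.34×28500 = −19095; K_2 = 65265 − 3.34×(1880 + 22900) = −17500.2.
Balance: K_1 = K_2 − x×(3.34 − 2.14), so x = (K_2 − K_1)/(3.34 − 2.14) = 1594.8/1.2 = 1330 m.

1330 m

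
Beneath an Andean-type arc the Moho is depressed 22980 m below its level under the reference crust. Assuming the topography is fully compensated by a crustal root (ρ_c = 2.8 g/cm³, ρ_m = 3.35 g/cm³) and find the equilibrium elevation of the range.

4510 m

By Archimedes' principle applied to the lithosphere: ρ_c h = (ρ_m − ρ_c) r.
h = r (ρ_m − ρ_c) / ρ_c = 22980 m × (3.35 − 2.8) / 2.8 = 4510 m.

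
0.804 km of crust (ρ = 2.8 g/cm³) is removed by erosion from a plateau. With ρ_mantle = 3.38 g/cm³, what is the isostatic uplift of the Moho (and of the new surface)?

Unloading: uplift u = e ρ_c/ρ_m = 0.804 km × 2.8/3.38 = 0.666 km.

0.666 km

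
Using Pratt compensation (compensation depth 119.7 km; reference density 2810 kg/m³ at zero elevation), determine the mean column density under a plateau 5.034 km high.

Pratt balance: ρ_ref D = ρ (D + h).
ρ = ρ_ref D/(D + h) = 2810 × 119.7 km/(119.7 km + 5.034 km) = 2700 kg/m³.

2700 kg/m³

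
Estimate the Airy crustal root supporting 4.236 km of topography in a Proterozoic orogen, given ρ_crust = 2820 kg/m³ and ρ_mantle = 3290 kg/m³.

Equating mass per unit area of the two columns: the weight of the topography is balanced by the buoyancy of the root, ρ_c h = (ρ_m − ρ_c) r.
r = h · ρ_c / (ρ_m − ρ_c) = 4.236 km × 2820 / (3290 − 2820) = 25.4 km.

25.4 km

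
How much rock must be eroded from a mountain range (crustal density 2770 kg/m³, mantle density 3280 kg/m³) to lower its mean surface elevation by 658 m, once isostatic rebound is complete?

Net drop Δ = e − u = e − e ρ_c/ρ_m = e (ρ_m − ρ_c)/ρ_m.
e = Δ ρ_m/(ρ_m − ρ_c) = 658 m × 3280/510 = 4230 m.

4230 m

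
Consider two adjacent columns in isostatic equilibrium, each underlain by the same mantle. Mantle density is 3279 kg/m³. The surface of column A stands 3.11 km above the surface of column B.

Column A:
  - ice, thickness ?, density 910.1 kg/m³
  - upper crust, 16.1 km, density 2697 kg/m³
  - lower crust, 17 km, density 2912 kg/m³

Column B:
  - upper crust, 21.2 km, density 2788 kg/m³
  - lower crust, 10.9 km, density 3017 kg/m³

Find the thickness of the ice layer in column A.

3.32 km

Take the compensation level at the base of the deeper column (depth z_c below the surface of column A) and equate Σ ρ_i t_i down to z_c; mantle fills any gap and the z_c terms cancel.
Column A: x×910.1 + 16.1×2697 + 17×2912 + (z_c − 33.1 − x)×3279
Column B: 3.11×0 + 21.2×2788 + 10.9×3017 + (z_c − 3.11 − 32.1)×3279
The z_c×3279 term appears on both sides and cancels. Collect the known terms of each column as K = Σ(ρt)_known − 3279 × (depth of known layers): K_A = 92925.7 − 3279×33.1 = −15609.2; K_B = 91990.9 − 3279×(3.11 + 32.1) = −23462.69.
Balance: K_A − x×(3279 − 910.1) = K_B, so x = (K_A − K_B)/(3279 − 910.1) = 7853.49/2368.9 = 3.32 km.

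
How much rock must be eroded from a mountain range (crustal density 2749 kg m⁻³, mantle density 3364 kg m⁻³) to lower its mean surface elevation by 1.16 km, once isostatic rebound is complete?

6.35 km

Net drop Δ = e − u = e − e ρ_c/ρ_m = e (ρ_m − ρ_c)/ρ_m.
e = Δ ρ_m/(ρ_m − ρ_c) = 1.16 km × 3364/615 = 6.35 km.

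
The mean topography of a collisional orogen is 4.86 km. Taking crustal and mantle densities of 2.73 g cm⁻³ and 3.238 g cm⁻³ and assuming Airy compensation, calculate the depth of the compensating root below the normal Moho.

By Archimedes' principle applied to the lithosphere: the weight of the topography is balanced by the buoyancy of the root, ρ_c h = (ρ_m − ρ_c) r.
r = h · ρ_c / (ρ_m − ρ_c) = 4.86 km × 2.73 / (3.238 − 2.73) = 26.1 km.

26.1 km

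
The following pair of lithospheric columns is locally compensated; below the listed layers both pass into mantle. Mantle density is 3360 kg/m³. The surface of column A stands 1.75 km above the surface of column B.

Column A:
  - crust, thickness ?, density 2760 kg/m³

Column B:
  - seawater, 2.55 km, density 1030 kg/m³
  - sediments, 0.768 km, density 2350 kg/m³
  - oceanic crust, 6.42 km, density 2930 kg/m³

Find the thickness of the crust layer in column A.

Take the compensation level at the base of the deeper column (depth z_c below the surface of column A) and equate Σ ρ_i t_i down to z_c; mantle fills any gap and the z_c terms cancel.
Column A: x×2760 + (z_c − 0 − x)×3360
Column B: 1.75×0 + 2.55×1030 + 0.768×2350 + 6.42×2930 + (z_c − 1.75 − 9.738)×3360
The z_c×3360 term appears on both sides and cancels. Collect the known terms of each column as K = Σ(ρt)_known − 3360 × (depth of known layers): K_A = 0 − 3360×0 = 0; K_B = 23241.9 − 3360×(1.75 + 9.738) = −15357.78.
Balance: K_A − x×(3360 − 2760) = K_B, so x = (K_A − K_B)/(3360 − 2760) = 15357.8/600 = 25.6 km.

25.6 km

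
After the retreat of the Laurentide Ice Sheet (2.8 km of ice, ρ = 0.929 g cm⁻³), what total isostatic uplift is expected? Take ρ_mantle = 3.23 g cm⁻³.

0.805 km

Removing the load lets mantle flow back in; uplift u satisfies ρ_ice t = ρ_m u.
u = t ρ_ice/ρ_m = 2.8 km × 0.929/3.23 = 0.805 km.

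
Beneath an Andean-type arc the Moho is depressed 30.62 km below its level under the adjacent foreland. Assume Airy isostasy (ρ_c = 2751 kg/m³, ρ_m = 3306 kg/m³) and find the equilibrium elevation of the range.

6.18 km

In Airy isostatic equilibrium: ρ_c h = (ρ_m − ρ_c) r.
h = r (ρ_m − ρ_c) / ρ_c = 30.62 km × (3306 − 2751) / 2751 = 6.18 km.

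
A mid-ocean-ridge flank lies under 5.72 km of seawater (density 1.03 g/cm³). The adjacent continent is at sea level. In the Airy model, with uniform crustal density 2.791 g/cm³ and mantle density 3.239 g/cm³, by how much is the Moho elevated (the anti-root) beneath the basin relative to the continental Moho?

22.5 km

Equating mass per unit area of the two columns: replacing crust with seawater at the top is compensated by replacing crust with mantle at the base: d (ρ_c − ρ_w) = a (ρ_m − ρ_c).
a = d (ρ_c − ρ_w)/(ρ_m − ρ_c) = 5.72 km × 1.761/0.448 = 22.5 km.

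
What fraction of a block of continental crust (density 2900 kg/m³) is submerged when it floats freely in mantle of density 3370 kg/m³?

Submerged fraction = ρ_obj/ρ_fluid = 2900/3370 = 86.1%.

86.1%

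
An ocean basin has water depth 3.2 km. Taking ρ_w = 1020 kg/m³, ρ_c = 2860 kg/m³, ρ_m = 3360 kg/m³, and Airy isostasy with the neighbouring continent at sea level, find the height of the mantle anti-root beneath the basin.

Balancing pressure at the compensation depth: replacing crust with seawater at the top is compensated by replacing crust with mantle at the base: d (ρ_c − ρ_w) = a (ρ_m − ρ_c).
a = d (ρ_c − ρ_w)/(ρ_m − ρ_c) = 3.2 km × 1840/500 = 11.8 km.

11.8 km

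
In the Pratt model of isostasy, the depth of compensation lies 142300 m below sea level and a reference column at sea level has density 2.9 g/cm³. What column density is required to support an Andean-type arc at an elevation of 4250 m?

2.82 g/cm³

Pratt balance: ρ_ref D = ρ (D + h).
ρ = ρ_ref D/(D + h) = 2.9 × 142300 m/(142300 m + 4250 m) = 2.82 g/cm³.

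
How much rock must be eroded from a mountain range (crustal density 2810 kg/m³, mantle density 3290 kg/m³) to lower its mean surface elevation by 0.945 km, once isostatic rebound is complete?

6.48 km

Net drop Δ = e − u = e − e ρ_c/ρ_m = e (ρ_m − ρ_c)/ρ_m.
e = Δ ρ_m/(ρ_m − ρ_c) = 0.945 km × 3290/480 = 6.48 km.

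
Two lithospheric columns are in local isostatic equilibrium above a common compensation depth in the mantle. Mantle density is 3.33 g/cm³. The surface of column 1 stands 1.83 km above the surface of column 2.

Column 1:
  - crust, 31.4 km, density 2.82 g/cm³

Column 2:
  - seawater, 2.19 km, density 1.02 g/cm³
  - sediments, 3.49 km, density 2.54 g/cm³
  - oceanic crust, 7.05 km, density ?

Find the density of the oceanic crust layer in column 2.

3.03 g/cm³

Take the compensation level at the base of the deeper column (depth z_c below the surface of column 1) and equate Σ ρ_i t_i down to z_c; mantle fills any gap and the z_c terms cancel.
Column 1: 31.4×2.82 + (z_c − 31.4)×3.33
Column 2: 1.83×0 + 2.19×1.02 + 3.49×2.54 + 7.05×ρ + (z_c − 1.83 − 12.73)×3.33
The z_c×3.33 term appears on both sides and cancels. Collect the known terms of each column as K = Σ(ρt)_known − 3.33 × (depth of known layers): K_1 = 88.548 − 3.33×31.4 = −16.014; K_2 = 11.0984 − 3.33×(1.83 + 12.73) = −37.3864.
Balance: K_1 = K_2 + 7.05×ρ, so ρ = (K_1 − K_2)/7.05 = 21.3724/7.05 = 3.03 g/cm³.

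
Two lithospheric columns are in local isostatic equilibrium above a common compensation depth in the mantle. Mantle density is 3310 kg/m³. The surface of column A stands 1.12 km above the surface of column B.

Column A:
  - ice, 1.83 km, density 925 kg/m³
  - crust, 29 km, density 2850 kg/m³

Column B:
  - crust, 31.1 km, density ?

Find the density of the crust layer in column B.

2860 kg/m³

Take the compensation level at the base of the deeper column (depth z_c below the surface of column A) and equate Σ ρ_i t_i down to z_c; mantle fills any gap and the z_c terms cancel.
Column A: 1.83×925 + 29×2850 + (z_c − 30.83)×3310
Column B: 1.12×0 + 31.1×ρ + (z_c − 1.12 − 31.1)×3310
The z_c×3310 term appears on both sides and cancels. Collect the known terms of each column as K = Σ(ρt)_known − 3310 × (depth of known layers): K_A = 84342.75 − 3310×30.83 = −17704.55; K_B = 0 − 3310×(1.12 + 31.1) = −106648.2.
Balance: K_A = K_B + 31.1×ρ, so ρ = (K_A − K_B)/31.1 = 88943.7/31.1 = 2860 kg/m³.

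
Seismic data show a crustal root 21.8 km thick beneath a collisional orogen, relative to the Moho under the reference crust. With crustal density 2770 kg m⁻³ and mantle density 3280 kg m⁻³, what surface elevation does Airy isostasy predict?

4.01 km

Isostatic balance requires: ρ_c h = (ρ_m − ρ_c) r.
h = r (ρ_m − ρ_c) / ρ_c = 21.8 km × (3280 − 2770) / 2770 = 4.01 km.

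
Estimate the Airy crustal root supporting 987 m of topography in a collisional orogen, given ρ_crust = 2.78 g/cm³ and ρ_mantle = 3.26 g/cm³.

Isostatic balance requires: the weight of the topography is balanced by the buoyancy of the root, ρ_c h = (ρ_m − ρ_c) r.
r = h · ρ_c / (ρ_m − ρ_c) = 987 m × 2.78 / (3.26 − 2.78) = 5720 m.

5720 m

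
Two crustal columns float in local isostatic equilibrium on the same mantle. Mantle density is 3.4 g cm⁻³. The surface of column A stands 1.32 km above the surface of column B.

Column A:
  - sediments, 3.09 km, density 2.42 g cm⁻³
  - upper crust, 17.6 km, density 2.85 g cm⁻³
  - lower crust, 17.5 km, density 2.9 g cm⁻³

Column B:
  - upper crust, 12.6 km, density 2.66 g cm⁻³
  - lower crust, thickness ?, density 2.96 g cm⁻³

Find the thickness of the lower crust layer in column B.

Take the compensation level at the base of the deeper column (depth z_c below the surface of column A) and equate Σ ρ_i t_i down to z_c; mantle fills any gap and the z_c terms cancel.
Column A: 3.09×2.42 + 17.6×2.85 + 17.5×2.9 + (z_c − 38.19)×3.4
Column B: 1.32×0 + 12.6×2.66 + x×2.96 + (z_c − 1.32 − 12.6 − x)×3.4
The z_c×3.4 term appears on both sides and cancels. Collect the known terms of each column as K = Σ(ρt)_known − 3.4 × (depth of known layers): K_A = 108.3878 − 3.4×38.19 = −21.4582; K_B = 33.516 − 3.4×(1.32 + 12.6) = −13.812.
Balance: K_A = K_B − x×(3.4 − 2.96), so x = (K_B − K_A)/(3.4 − 2.96) = 7.6462/0.44 = 17.4 km.

17.4 km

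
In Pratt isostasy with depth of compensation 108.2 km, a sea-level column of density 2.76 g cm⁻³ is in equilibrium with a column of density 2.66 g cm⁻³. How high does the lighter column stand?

ρ_ref D = ρ (D + h) → h = D (ρ_ref − ρ)/ρ.
h = 108.2 km × (2.76 − 2.66)/2.66 = 4.07 km.

4.07 km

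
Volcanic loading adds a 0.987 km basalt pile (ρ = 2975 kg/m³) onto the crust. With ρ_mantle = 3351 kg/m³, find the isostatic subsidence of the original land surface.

0.876 km

Subaerial loading: s = t ρ_load / ρ_m.
s = 0.987 km × 2975/3351 = 0.876 km.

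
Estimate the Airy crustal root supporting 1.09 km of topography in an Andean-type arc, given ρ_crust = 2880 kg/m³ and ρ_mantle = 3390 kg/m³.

6.16 km

By Archimedes' principle applied to the lithosphere: the weight of the topography is balanced by the buoyancy of the root, ρ_c h = (ρ_m − ρ_c) r.
r = h · ρ_c / (ρ_m − ρ_c) = 1.09 km × 2880 / (3390 − 2880) = 6.16 km.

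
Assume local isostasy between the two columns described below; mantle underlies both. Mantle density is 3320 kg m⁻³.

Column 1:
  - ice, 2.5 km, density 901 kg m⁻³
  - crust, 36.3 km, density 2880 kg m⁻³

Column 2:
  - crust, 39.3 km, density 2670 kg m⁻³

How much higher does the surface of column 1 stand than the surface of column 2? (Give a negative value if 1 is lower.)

−1.06 km

For any compensation level in the mantle, the mantle terms cancel and isostasy reduces to e = (Σt_1 − Σt_2) − (Σ(ρt)_1 − Σ(ρt)_2) / ρ_m.
Σt_1 = 38.8 km; Σt_2 = 39.3 km; Σ(ρt)_1 = 106796.5; Σ(ρt)_2 = 104931 (in km·kg m⁻³).
e = (38.8 − 39.3) − (106796.5 − 104931) / 3320 = −1.06 km.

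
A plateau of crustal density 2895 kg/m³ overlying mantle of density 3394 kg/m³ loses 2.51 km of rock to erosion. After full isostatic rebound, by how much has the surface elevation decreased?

0.369 km

Rebound u = e ρ_c/ρ_m = 2.51 km × 2895/3394 = 2.141 km.
Net surface drop = e − u = 2.51 km − 2.141 km = e (ρ_m − ρ_c)/ρ_m = 0.369 km.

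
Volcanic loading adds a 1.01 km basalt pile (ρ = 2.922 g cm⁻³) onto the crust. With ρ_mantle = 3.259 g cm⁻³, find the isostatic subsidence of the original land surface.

0.906 km

Subaerial loading: s = t ρ_load / ρ_m.
s = 1.01 km × 2.922/3.259 = 0.906 km.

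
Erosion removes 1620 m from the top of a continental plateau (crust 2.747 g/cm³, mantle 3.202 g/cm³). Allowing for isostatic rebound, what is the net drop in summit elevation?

230 m

Rebound u = e ρ_c/ρ_m = 1620 m × 2.747/3.202 = 1390 m.
Net surface drop = e − u = 1620 m − 1390 m = e (ρ_m − ρ_c)/ρ_m = 230 m.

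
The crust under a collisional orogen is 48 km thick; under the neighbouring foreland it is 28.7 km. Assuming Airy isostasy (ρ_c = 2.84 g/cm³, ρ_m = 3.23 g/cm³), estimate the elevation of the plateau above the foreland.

Excess crust Δ = 48 km − 28.7 km = 19.3 km, split between elevation h and root r with h + r = Δ.
Airy balance ρ_c h = (ρ_m − ρ_c) r gives r = h ρ_c/(ρ_m − ρ_c), so h (1 + ρ_c/(ρ_m − ρ_c)) = Δ, i.e. h = Δ (ρ_m − ρ_c)/ρ_m.
h = 19.3 km × 0.39/3.23 = 2.33 km.

2.33 km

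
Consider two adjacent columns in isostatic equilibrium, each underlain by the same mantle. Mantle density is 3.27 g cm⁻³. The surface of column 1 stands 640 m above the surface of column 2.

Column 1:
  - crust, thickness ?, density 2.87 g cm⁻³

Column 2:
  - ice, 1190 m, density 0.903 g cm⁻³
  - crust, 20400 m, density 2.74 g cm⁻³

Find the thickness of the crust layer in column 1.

39300 m

Take the compensation level at the base of the deeper column (depth z_c below the surface of column 1) and equate Σ ρ_i t_i down to z_c; mantle fills any gap and the z_c terms cancel.
Column 1: x×2.87 + (z_c − 0 − x)×3.27
Column 2: 640×0 + 1190×0.903 + 20400×2.74 + (z_c − 640 − 21590)×3.27
The z_c×3.27 term appears on both sides and cancels. Collect the known terms of each column as K = Σ(ρt)_known − 3.27 × (depth of known layers): K_1 = 0 − 3.27×0 = 0; K_2 = 56970.57 − 3.27×(640 + 21590) = −15721.53.
Balance: K_1 − x×(3.27 − 2.87) = K_2, so x = (K_1 − K_2)/(3.27 − 2.87) = 15721.5/0.4 = 39300 m.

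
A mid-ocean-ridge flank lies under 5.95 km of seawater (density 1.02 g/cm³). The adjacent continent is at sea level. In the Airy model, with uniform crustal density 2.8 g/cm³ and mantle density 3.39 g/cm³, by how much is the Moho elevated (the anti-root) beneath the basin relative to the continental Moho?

18 km

By Archimedes' principle applied to the lithosphere: replacing crust with seawater at the top is compensated by replacing crust with mantle at the base: d (ρ_c − ρ_w) = a (ρ_m − ρ_c).
a = d (ρ_c − ρ_w)/(ρ_m − ρ_c) = 5.95 km × 1.78/0.59 = 18 km.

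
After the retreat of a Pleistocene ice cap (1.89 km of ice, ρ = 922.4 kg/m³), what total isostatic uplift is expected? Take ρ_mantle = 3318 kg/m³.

Removing the load lets mantle flow back in; uplift u satisfies ρ_ice t = ρ_m u.
u = t ρ_ice/ρ_m = 1.89 km × 922.4/3318 = 0.525 km.

0.525 km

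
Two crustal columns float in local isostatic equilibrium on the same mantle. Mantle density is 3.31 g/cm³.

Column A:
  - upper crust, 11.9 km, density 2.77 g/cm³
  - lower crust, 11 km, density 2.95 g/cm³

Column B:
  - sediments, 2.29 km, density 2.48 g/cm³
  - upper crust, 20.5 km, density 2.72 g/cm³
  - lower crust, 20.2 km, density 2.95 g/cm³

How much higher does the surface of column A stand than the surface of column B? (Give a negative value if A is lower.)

−3.29 km

For any compensation level in the mantle, the mantle terms cancel and isostasy reduces to e = (Σt_A − Σt_B) − (Σ(ρt)_A − Σ(ρt)_B) / ρ_m.
Σt_A = 22.9 km; Σt_B = 42.99 km; Σ(ρt)_A = 65.413; Σ(ρt)_B = 121.0292 (in km·g/cm³).
e = (22.9 − 42.99) − (65.413 − 121.0292) / 3.31 = −3.29 km.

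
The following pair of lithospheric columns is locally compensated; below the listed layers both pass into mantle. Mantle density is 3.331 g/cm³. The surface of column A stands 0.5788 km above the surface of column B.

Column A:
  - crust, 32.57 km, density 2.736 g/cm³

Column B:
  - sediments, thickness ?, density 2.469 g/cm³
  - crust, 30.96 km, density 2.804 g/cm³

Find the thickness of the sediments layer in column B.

1.32 km

Take the compensation level at the base of the deeper column (depth z_c below the surface of column A) and equate Σ ρ_i t_i down to z_c; mantle fills any gap and the z_c terms cancel.
Column A: 32.57×2.736 + (z_c − 32.57)×3.331
Column B: 0.5788×0 + x×2.469 + 30.96×2.804 + (z_c − 0.5788 − 30.96 − x)×3.331
The z_c×3.331 term appears on both sides and cancels. Collect the known terms of each column as K = Σ(ρt)_known − 3.331 × (depth of known layers): K_A = 89.11152 − 3.331×32.57 = −19.37915; K_B = 86.81184 − 3.331×(0.5788 + 30.96) = −18.2439028.
Balance: K_A = K_B − x×(3.331 − 2.469), so x = (K_B − K_A)/(3.331 − 2.469) = 1.13525/0.862 = 1.32 km.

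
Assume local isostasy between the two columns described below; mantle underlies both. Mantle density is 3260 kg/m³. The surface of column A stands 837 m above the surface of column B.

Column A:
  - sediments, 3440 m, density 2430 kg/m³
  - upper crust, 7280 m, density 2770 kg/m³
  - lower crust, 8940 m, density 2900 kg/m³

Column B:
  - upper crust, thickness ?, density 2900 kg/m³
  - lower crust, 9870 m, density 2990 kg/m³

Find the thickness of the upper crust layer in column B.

Take the compensation level at the base of the deeper column (depth z_c below the surface of column A) and equate Σ ρ_i t_i down to z_c; mantle fills any gap and the z_c terms cancel.
Column A: 3440×2430 + 7280×2770 + 8940×2900 + (z_c − 19660)×3260
Column B: 837×0 + x×2900 + 9870×2990 + (z_c − 837 − 9870 − x)×3260
The z_c×3260 term appears on both sides and cancels. Collect the known terms of each column as K = Σ(ρt)_known − 3260 × (depth of known layers): K_A = 54450800 − 3260×19660 = −9640800; K_B = 29511300 − 3260×(837 + 9870) = −5393520.
Balance: K_A = K_B − x×(3260 − 2900), so x = (K_B − K_A)/(3260 − 2900) = 4247280/360 = 11800 m.

11800 m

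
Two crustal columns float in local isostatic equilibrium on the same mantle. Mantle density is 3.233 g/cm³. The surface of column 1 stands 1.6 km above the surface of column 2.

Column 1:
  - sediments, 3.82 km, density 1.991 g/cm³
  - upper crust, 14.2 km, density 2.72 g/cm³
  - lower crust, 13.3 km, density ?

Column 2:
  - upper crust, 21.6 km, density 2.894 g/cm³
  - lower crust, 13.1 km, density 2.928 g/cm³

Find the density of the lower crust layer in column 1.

Take the compensation level at the base of the deeper column (depth z_c below the surface of column 1) and equate Σ ρ_i t_i down to z_c; mantle fills any gap and the z_c terms cancel.
Column 1: 3.82×1.991 + 14.2×2.72 + 13.3×ρ + (z_c − 31.32)×3.233
Column 2: 1.6×0 + 21.6×2.894 + 13.1×2.928 + (z_c − 1.6 − 34.7)×3.233
The z_c×3.233 term appears on both sides and cancels. Collect the known terms of each column as K = Σ(ρt)_known − 3.233 × (depth of known layers): K_1 = 46.22962 − 3.233×31.32 = −55.02794; K_2 = 100.8672 − 3.233×(1.6 + 34.7) = −16.4907.
Balance: K_1 + 13.3×ρ = K_2, so ρ = (K_2 − K_1)/13.3 = 38.5372/13.3 = 2.9 g/cm³.

2.9 g/cm³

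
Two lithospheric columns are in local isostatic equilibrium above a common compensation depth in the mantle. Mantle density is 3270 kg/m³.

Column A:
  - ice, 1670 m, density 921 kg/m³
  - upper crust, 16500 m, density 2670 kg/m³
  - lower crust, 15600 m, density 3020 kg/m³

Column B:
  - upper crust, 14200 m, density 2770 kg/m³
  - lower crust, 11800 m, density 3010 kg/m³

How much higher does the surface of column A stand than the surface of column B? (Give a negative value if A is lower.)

2310 m

For any compensation level in the mantle, the mantle terms cancel and isostasy reduces to e = (Σt_A − Σt_B) − (Σ(ρt)_A − Σ(ρt)_B) / ρ_m.
Σt_A = 33770 m; Σt_B = 26000 m; Σ(ρt)_A = 92705070; Σ(ρt)_B = 74852000 (in m·kg/m³).
e = (33770 − 26000) − (92705070 − 74852000) / 3270 = 2310 m.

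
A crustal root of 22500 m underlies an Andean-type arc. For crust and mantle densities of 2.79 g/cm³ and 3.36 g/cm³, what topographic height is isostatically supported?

Equating mass per unit area of the two columns: ρ_c h = (ρ_m − ρ_c) r.
h = r (ρ_m − ρ_c) / ρ_c = 22500 m × (3.36 − 2.79) / 2.79 = 4600 m.

4600 m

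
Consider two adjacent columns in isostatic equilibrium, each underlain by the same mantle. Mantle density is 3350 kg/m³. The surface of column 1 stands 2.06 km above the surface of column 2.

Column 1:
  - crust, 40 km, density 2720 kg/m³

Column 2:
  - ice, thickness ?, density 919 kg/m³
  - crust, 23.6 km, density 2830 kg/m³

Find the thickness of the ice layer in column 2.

Take the compensation level at the base of the deeper column (depth z_c below the surface of column 1) and equate Σ ρ_i t_i down to z_c; mantle fills any gap and the z_c terms cancel.
Column 1: 40×2720 + (z_c − 40)×3350
Column 2: 2.06×0 + x×919 + 23.6×2830 + (z_c − 2.06 − 23.6 − x)×3350
The z_c×3350 term appears on both sides and cancels. Collect the known terms of each column as K = Σ(ρt)_known − 3350 × (depth of known layers): K_1 = 108800 − 3350×40 = −25200; K_2 = 66788 − 3350×(2.06 + 23.6) = −19173.
Balance: K_1 = K_2 − x×(3350 − 919), so x = (K_2 − K_1)/(3350 − 919) = 6027/2431 = 2.48 km.

2.48 km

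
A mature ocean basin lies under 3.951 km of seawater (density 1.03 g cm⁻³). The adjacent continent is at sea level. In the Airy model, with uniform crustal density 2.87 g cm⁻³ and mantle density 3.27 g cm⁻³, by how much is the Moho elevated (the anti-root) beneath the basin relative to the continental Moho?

18.2 km

Equating mass per unit area of the two columns: replacing crust with seawater at the top is compensated by replacing crust with mantle at the base: d (ρ_c − ρ_w) = a (ρ_m − ρ_c).
a = d (ρ_c − ρ_w)/(ρ_m − ρ_c) = 3.951 km × 1.84/0.4 = 18.2 km.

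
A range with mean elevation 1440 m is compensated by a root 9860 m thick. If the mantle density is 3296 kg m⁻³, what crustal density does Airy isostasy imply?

2880 kg m⁻³

ρ_c h = (ρ_m − ρ_c) r → ρ_c (h + r) = ρ_m r → ρ_c = ρ_m r / (h + r).
ρ_c = 3296 × 9860 m / (1440 m + 9860 m) = 2880 kg m⁻³.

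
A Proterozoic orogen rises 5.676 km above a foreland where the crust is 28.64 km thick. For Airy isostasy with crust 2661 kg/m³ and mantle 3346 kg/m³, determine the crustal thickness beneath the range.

Root depth r = h ρ_c / (ρ_m − ρ_c) = 5.676 km × 2661 / 685 = 22.05 km.
Total thickness = T + h + r = 28.64 km + 5.676 km + 22.05 km = 56.4 km.

56.4 km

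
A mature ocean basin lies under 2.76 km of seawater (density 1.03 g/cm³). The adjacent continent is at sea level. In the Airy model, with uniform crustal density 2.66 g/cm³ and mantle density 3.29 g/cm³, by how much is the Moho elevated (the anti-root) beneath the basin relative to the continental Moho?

7.14 km

By Archimedes' principle applied to the lithosphere: replacing crust with seawater at the top is compensated by replacing crust with mantle at the base: d (ρ_c − ρ_w) = a (ρ_m − ρ_c).
a = d (ρ_c − ρ_w)/(ρ_m − ρ_c) = 2.76 km × 1.63/0.63 = 7.14 km.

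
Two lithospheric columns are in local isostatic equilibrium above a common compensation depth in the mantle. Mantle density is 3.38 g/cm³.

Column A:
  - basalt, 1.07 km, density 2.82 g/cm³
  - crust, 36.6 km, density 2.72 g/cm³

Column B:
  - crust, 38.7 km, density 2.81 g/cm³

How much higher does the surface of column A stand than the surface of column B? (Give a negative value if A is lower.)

0.798 km

For any compensation level in the mantle, the mantle terms cancel and isostasy reduces to e = (Σt_A − Σt_B) − (Σ(ρt)_A − Σ(ρt)_B) / ρ_m.
Σt_A = 37.67 km; Σt_B = 38.7 km; Σ(ρt)_A = 102.5694; Σ(ρt)_B = 108.747 (in km·g/cm³).
e = (37.67 − 38.7) − (102.5694 − 108.747) / 3.38 = 0.798 km.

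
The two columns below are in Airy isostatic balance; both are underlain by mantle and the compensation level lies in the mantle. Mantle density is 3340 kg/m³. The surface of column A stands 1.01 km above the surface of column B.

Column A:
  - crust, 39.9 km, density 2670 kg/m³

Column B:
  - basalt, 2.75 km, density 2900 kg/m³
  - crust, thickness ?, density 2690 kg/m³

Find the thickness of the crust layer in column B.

34.1 km

Take the compensation level at the base of the deeper column (depth z_c below the surface of column A) and equate Σ ρ_i t_i down to z_c; mantle fills any gap and the z_c terms cancel.
Column A: 39.9×2670 + (z_c − 39.9)×3340
Column B: 1.01×0 + 2.75×2900 + x×2690 + (z_c − 1.01 − 2.75 − x)×3340
The z_c×3340 term appears on both sides and cancels. Collect the known terms of each column as K = Σ(ρt)_known − 3340 × (depth of known layers): K_A = 106533 − 3340×39.9 = −26733; K_B = 7975 − 3340×(1.01 + 2.75) = −4583.4.
Balance: K_A = K_B − x×(3340 − 2690), so x = (K_B − K_A)/(3340 − 2690) = 22149.6/650 = 34.1 km.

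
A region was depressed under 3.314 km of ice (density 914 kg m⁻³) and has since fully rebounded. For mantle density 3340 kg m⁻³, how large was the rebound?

0.907 km

Removing the load lets mantle flow back in; uplift u satisfies ρ_ice t = ρ_m u.
u = t ρ_ice/ρ_m = 3.314 km × 914/3340 = 0.907 km.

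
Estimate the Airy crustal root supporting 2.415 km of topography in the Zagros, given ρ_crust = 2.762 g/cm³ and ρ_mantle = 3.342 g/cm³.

Balancing pressure at the compensation depth: the weight of the topography is balanced by the buoyancy of the root, ρ_c h = (ρ_m − ρ_c) r.
r = h · ρ_c / (ρ_m − ρ_c) = 2.415 km × 2.762 / (3.342 − 2.762) = 11.5 km.

11.5 km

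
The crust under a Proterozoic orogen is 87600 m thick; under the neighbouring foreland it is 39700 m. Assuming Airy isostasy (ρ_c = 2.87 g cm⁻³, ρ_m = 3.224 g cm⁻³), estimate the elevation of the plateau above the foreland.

Excess crust Δ = 87600 m − 39700 m = 47900 m, split between elevation h and root r with h + r = Δ.
Airy balance ρ_c h = (ρ_m − ρ_c) r gives r = h ρ_c/(ρ_m − ρ_c), so h (1 + ρ_c/(ρ_m − ρ_c)) = Δ, i.e. h = Δ (ρ_m − ρ_c)/ρ_m.
h = 47900 m × 0.354/3.224 = 5260 m.

5260 m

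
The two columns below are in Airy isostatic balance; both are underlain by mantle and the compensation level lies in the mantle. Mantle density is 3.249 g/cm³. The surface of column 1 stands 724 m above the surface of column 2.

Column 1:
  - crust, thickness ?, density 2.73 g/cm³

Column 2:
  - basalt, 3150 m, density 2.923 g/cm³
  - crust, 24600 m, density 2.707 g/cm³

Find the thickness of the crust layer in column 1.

32200 m

Take the compensation level at the base of the deeper column (depth z_c below the surface of column 1) and equate Σ ρ_i t_i down to z_c; mantle fills any gap and the z_c terms cancel.
Column 1: x×2.73 + (z_c − 0 − x)×3.249
Column 2: 724×0 + 3150×2.923 + 24600×2.707 + (z_c − 724 − 27750)×3.249
The z_c×3.249 term appears on both sides and cancels. Collect the known terms of each column as K = Σ(ρt)_known − 3.249 × (depth of known layers): K_1 = 0 − 3.249×0 = 0; K_2 = 75799.65 − 3.249×(724 + 27750) = −16712.376.
Balance: K_1 − x×(3.249 − 2.73) = K_2, so x = (K_1 − K_2)/(3.249 − 2.73) = 16712.4/0.519 = 32200 m.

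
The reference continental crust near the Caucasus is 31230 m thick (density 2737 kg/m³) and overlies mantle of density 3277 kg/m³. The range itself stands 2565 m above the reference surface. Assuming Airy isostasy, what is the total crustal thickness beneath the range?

46800 m

Root depth r = h ρ_c / (ρ_m − ρ_c) = 2565 m × 2737 / 540 = 13000 m.
Total thickness = T + h + r = 31230 m + 2565 m + 13000 m = 46800 m.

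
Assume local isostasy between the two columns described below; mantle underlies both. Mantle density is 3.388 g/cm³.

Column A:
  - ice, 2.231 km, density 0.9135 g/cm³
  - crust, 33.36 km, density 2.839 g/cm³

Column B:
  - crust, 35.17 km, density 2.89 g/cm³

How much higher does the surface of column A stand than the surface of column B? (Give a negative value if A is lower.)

1.87 km

For any compensation level in the mantle, the mantle terms cancel and isostasy reduces to e = (Σt_A − Σt_B) − (Σ(ρt)_A − Σ(ρt)_B) / ρ_m.
Σt_A = 35.591 km; Σt_B = 35.17 km; Σ(ρt)_A = 96.7470585; Σ(ρt)_B = 101.6413 (in km·g/cm³).
e = (35.591 − 35.17) − (96.7470585 − 101.6413) / 3.388 = 1.87 km.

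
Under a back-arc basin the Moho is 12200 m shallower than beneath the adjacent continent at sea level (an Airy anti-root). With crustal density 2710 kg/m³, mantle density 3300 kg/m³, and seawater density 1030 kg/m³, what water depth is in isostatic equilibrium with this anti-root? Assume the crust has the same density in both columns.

Replacing a thickness d of crust by seawater at the top must be balanced by replacing crust with mantle at the base: d (ρ_c − ρ_w) = a (ρ_m − ρ_c).
d = a (ρ_m − ρ_c)/(ρ_c − ρ_w) = 12200 m × 590/1680 = 4280 m.

4280 m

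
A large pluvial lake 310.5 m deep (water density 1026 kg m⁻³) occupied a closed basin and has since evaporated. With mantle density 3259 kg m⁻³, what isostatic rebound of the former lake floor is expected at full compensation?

97.8 m

u = d ρ_w/ρ_m = 310.5 m × 1026/3259 = 97.8 m.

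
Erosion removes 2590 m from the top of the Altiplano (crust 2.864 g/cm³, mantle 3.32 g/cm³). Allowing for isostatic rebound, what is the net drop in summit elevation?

Rebound u = e ρ_c/ρ_m = 2590 m × 2.864/3.32 = 2234 m.
Net surface drop = e − u = 2590 m − 2234 m = e (ρ_m − ρ_c)/ρ_m = 356 m.

356 m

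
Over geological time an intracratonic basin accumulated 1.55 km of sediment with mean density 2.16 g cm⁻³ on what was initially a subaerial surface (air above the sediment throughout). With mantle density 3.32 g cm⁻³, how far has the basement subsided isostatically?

Subaerial load: s = t ρ_sed / ρ_m = 1.55 km × 2.16/3.32 = 1.01 km.

1.01 km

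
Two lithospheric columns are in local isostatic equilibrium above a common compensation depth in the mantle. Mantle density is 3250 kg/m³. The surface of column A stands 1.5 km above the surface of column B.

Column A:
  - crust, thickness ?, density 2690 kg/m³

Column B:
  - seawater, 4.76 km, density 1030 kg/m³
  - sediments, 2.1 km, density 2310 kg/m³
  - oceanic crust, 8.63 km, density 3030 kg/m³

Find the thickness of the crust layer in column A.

34.5 km

Take the compensation level at the base of the deeper column (depth z_c below the surface of column A) and equate Σ ρ_i t_i down to z_c; mantle fills any gap and the z_c terms cancel.
Column A: x×2690 + (z_c − 0 − x)×3250
Column B: 1.5×0 + 4.76×1030 + 2.1×2310 + 8.63×3030 + (z_c − 1.5 − 15.49)×3250
The z_c×3250 term appears on both sides and cancels. Collect the known terms of each column as K = Σ(ρt)_known − 3250 × (depth of known layers): K_A = 0 − 3250×0 = 0; K_B = 35902.7 − 3250×(1.5 + 15.49) = −19314.8.
Balance: K_A − x×(3250 − 2690) = K_B, so x = (K_A − K_B)/(3250 − 2690) = 19314.8/560 = 34.5 km.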